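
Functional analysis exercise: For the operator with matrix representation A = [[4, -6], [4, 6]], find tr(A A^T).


trace(A * A^T) = sum of squares of all entries
= 4^2 + (-6)^2 + 4^2 + 6^2
= 16 + 36 + 16 + 36
= 104

104


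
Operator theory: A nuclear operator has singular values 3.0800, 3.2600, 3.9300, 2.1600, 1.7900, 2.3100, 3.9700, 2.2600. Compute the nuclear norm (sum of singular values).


The nuclear norm is the sum of all singular values.
||T||_1 = 3.0800 + 3.2600 + 3.9300 + 2.1600 + 1.7900 + 2.3100 + 3.9700 + 2.2600
= 22.7600

22.7600


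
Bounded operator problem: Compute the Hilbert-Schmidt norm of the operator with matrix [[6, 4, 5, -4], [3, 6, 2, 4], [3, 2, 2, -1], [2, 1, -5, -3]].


The Hilbert-Schmidt norm is sqrt(sum of squares of all entries).
Sum of squares = 6^2 + 4^2 + 5^2 + (-4)^2 + 3^2 + 6^2 + 2^2 + 4^2 + 3^2 + 2^2 + 2^2 + (-1)^2 + 2^2 + 1^2 + (-5)^2 + (-3)^2
= 36 + 16 + 25 + 16 + 9 + 36 + 4 + 16 + 9 + 4 + 4 + 1 + 4 + 1 + 25 + 9 = 215
||T||_HS = sqrt(215) = 14.6629

14.6629


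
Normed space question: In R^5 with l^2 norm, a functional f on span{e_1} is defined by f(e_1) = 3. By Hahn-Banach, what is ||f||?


The norm of f is given by ||f|| = sup_{||x||=1} |f(x)|.
On span{e_1}, ||e_1|| = 1, so ||f|| = |f(e_1)| / ||e_1||
= |3| / 1 = 3.0000

3.0000


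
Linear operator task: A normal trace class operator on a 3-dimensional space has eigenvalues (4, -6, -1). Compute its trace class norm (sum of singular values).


For a normal operator, singular values equal |eigenvalues|.
Trace norm = sum |lambda_i| = 4 + 6 + 1
= 11

11


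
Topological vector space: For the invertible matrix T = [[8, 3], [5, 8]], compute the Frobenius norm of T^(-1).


det(T) = 8*8 - 3*5 = 49
T^(-1) = (1/49) * [[8, -3], [-5, 8]] = [[0.1633, -0.0612], [-0.1020, 0.1633]]
||T^(-1)||_F^2 = 0.1633^2 + (-0.0612)^2 + (-0.1020)^2 + 0.1633^2 = 0.0675
||T^(-1)||_F = sqrt(0.0675) = 0.2598

0.2598


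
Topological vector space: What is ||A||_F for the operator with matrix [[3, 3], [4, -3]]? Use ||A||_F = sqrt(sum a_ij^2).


||A||_F^2 = sum a_ij^2
= 3^2 + 3^2 + 4^2 + (-3)^2
= 9 + 9 + 16 + 9 = 43
||A||_F = sqrt(43) = 6.5574

6.5574


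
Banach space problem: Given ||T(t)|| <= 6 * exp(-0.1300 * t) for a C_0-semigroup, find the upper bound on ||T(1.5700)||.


||T(1.5700)|| <= 6 * exp(-0.1300 * 1.5700)
= 6 * exp(-0.2041)
= 6 * 0.8154
= 4.8923

4.8923


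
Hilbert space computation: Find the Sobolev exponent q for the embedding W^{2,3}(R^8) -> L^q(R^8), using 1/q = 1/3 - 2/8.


Using the Sobolev embedding formula: 1/q = 1/p - k/n
1/q = 1/3 - 2/8 = 1/12
q = 1/(1/12) = 12

12.0000


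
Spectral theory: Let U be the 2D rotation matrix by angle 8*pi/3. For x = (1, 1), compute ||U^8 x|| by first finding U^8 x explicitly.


U is a rotation by theta = 8*pi/3
U^8 = rotation by 8*theta = 64*pi/3 = 4*pi/3 (mod 2*pi)
cos(4*pi/3) = -0.5000, sin(4*pi/3) = -0.8660
U^8 x = (-0.5000 * 1 - -0.8660 * 1, -0.8660 * 1 + -0.5000 * 1)
= (0.3660, -1.3660)
||U^8 x|| = sqrt(0.3660^2 + (-1.3660)^2) = sqrt(2.0000) = 1.4142

1.4142


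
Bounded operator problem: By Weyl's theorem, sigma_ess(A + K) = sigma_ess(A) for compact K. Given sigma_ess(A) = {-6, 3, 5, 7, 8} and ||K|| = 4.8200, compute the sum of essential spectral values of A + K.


By Weyl's theorem, the essential spectrum is invariant under compact perturbations.
sigma_ess(A + K) = sigma_ess(A) = {-6, 3, 5, 7, 8}
Sum = -6 + 3 + 5 + 7 + 8 = 17

17


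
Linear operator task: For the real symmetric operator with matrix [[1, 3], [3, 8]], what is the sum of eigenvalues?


For a self-adjoint (symmetric) matrix, the eigenvalues are real.
The sum of eigenvalues equals the trace of the matrix.
trace = 1 + 8 = 9

9


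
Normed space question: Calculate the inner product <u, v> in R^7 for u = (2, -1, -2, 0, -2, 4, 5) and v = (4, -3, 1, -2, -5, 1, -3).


Computing the standard inner product <u, v> = sum u_i * v_i
= 2*4 + -1*-3 + -2*1 + 0*-2 + -2*-5 + 4*1 + 5*-3
= 8 + 3 + -2 + 0 + 10 + 4 + -15
= 8

8


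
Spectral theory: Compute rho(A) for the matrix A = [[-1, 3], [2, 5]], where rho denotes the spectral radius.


For a 2x2 matrix, eigenvalues satisfy lambda^2 - (trace)*lambda + det = 0
trace = -1 + 5 = 4
det = -1*5 - 3*2 = -11
discriminant = 4^2 - 4*(-11) = 60
spectral radius = max |eigenvalue| = 5.8730

5.8730


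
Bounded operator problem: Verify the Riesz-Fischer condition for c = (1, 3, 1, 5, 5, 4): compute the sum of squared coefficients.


sum |c_n|^2 = 1^2 + 3^2 + 1^2 + 5^2 + 5^2 + 4^2
= 1 + 9 + 1 + 25 + 25 + 16
= 77

77


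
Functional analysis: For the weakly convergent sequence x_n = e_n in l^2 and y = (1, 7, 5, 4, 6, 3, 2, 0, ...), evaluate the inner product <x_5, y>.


x_5 = e_5 is the standard basis vector with 1 in position 5.
<x_5, y> = y_5 = 6
As n -> infinity, <x_n, y> -> 0, confirming weak convergence of (x_n) to 0.

6


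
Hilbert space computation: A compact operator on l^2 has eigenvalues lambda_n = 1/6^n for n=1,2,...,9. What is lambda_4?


The eigenvalue formula gives lambda_4 = 1/6^4
= 1/1296
= 7.7160e-04

7.7160e-04


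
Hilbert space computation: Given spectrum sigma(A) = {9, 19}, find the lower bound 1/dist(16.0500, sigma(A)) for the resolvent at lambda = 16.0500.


dist(16.0500, {9, 19}) = min(|16.0500 - 9|, |16.0500 - 19|)
= min(7.0500, 2.9500) = 2.9500
Resolvent bound = 1/2.9500 = 0.3390

0.3390


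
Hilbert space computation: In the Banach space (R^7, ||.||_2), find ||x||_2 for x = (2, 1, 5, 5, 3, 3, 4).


The l^2 norm = (sum |x_i|^2)^(1/2)
Sum of 2th powers = 4 + 1 + 25 + 25 + 9 + 9 + 16 = 89
||x||_2 = (89)^(1/2) = 9.4340

9.4340


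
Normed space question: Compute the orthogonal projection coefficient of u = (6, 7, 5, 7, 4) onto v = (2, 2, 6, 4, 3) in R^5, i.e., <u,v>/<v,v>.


Computing <u,v> = 6*2 + 7*2 + 5*6 + 7*4 + 4*3 = 96
Computing <v,v> = 2^2 + 2^2 + 6^2 + 4^2 + 3^2 = 69
Projection coefficient = 96/69 = 1.3913

1.3913


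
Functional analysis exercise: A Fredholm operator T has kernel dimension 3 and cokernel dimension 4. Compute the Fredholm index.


The Fredholm index is defined as ind(T) = dim(ker T) - dim(coker T)
= 3 - 4
= -1

-1


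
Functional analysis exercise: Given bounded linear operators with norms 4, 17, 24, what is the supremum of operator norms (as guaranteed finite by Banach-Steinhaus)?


By the Uniform Boundedness Principle, the supremum of norms is finite.
sup_k ||T_k|| = max(4, 17, 24) = 24

24


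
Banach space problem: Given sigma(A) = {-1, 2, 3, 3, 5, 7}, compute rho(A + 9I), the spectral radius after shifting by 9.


Spectrum of A + 9I = {8, 11, 12, 12, 14, 16}
Spectral radius = max |lambda| over the shifted spectrum
= max(8, 11, 12, 12, 14, 16) = 16

16


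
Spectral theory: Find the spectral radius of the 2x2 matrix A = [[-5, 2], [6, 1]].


For a 2x2 matrix, eigenvalues satisfy lambda^2 - (trace)*lambda + det = 0
trace = -5 + 1 = -4
det = -5*1 - 2*6 = -17
discriminant = (-4)^2 - 4*(-17) = 84
spectral radius = max |eigenvalue| = 6.5826

6.5826


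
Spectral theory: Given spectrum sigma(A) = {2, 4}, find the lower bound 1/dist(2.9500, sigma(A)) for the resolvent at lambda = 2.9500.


dist(2.9500, {2, 4}) = min(|2.9500 - 2|, |2.9500 - 4|)
= min(0.9500, 1.0500) = 0.9500
Resolvent bound = 1/0.9500 = 1.0526

1.0526


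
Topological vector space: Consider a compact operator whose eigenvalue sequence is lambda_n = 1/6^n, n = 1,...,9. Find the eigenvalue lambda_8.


The eigenvalue formula gives lambda_8 = 1/6^8
= 1/1679616
= 5.9537e-07

5.9537e-07


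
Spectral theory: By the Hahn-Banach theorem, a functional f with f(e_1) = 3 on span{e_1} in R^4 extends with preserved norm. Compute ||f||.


The norm of f is given by ||f|| = sup_{||x||=1} |f(x)|.
On span{e_1}, ||e_1|| = 1, so ||f|| = |f(e_1)| / ||e_1||
= |3| / 1 = 3.0000

3.0000


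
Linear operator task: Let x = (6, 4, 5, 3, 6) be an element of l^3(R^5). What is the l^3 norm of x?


The l^3 norm = (sum |x_i|^3)^(1/3)
Sum of 3th powers = 216 + 64 + 125 + 27 + 216 = 648
||x||_3 = (648)^(1/3) = 8.6535

8.6535


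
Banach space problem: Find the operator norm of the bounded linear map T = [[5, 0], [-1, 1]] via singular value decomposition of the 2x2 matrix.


A^T A = [[26, -1], [-1, 1]]
trace(A^T A) = 27, det(A^T A) = 25
discriminant = 27^2 - 4*25 = 629
Largest eigenvalue of A^T A = (trace + sqrt(disc))/2 = 26.0399
||T|| = sqrt(26.0399) = 5.1029

5.1029


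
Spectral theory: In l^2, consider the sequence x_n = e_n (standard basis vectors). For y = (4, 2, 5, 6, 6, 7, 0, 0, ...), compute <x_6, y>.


x_6 = e_6 is the standard basis vector with 1 in position 6.
<x_6, y> = y_6 = 7
As n -> infinity, <x_n, y> -> 0, confirming weak convergence of (x_n) to 0.

7


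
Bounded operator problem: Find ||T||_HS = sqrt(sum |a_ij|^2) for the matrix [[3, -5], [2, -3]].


The Hilbert-Schmidt norm is sqrt(sum of squares of all entries).
Sum of squares = 3^2 + (-5)^2 + 2^2 + (-3)^2
= 9 + 25 + 4 + 9 = 47
||T||_HS = sqrt(47) = 6.8557

6.8557


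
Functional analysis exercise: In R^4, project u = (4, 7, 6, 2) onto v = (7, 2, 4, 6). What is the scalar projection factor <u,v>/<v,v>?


Computing <u,v> = 4*7 + 7*2 + 6*4 + 2*6 = 78
Computing <v,v> = 7^2 + 2^2 + 4^2 + 6^2 = 105
Projection coefficient = 78/105 = 0.7429

0.7429


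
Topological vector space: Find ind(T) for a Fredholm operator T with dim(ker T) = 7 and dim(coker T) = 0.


The Fredholm index is defined as ind(T) = dim(ker T) - dim(coker T)
= 7 - 0
= 7

7


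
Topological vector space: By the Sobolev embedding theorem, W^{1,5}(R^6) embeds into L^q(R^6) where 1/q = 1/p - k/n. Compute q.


Using the Sobolev embedding formula: 1/q = 1/p - k/n
1/q = 1/5 - 1/6 = 1/30
q = 1/(1/30) = 30

30.0000


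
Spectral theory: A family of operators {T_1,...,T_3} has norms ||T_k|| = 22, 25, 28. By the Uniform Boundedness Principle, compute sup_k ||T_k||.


By the Uniform Boundedness Principle, the supremum of norms is finite.
sup_k ||T_k|| = max(22, 25, 28) = 28

28


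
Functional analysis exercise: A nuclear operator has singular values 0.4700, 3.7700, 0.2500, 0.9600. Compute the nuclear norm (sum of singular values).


The nuclear norm is the sum of all singular values.
||T||_1 = 0.4700 + 3.7700 + 0.2500 + 0.9600
= 5.4500

5.4500


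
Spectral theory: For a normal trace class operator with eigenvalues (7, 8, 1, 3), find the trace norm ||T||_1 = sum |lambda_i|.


For a normal operator, singular values equal |eigenvalues|.
Trace norm = sum |lambda_i| = 7 + 8 + 1 + 3
= 19

19


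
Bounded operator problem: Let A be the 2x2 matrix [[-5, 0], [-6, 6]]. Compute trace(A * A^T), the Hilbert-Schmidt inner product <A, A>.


trace(A * A^T) = sum of squares of all entries
= (-5)^2 + 0^2 + (-6)^2 + 6^2
= 25 + 0 + 36 + 36
= 97

97


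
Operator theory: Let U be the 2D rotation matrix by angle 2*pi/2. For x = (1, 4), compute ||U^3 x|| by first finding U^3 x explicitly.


U is a rotation by theta = 2*pi/2
U^3 = rotation by 3*theta = 6*pi/2 = 2*pi/2 (mod 2*pi)
cos(2*pi/2) = -1.0000, sin(2*pi/2) = 0.0000
U^3 x = (-1.0000 * 1 - 0.0000 * 4, 0.0000 * 1 + -1.0000 * 4)
= (-1.0000, -4.0000)
||U^3 x|| = sqrt((-1.0000)^2 + (-4.0000)^2) = sqrt(17.0000) = 4.1231

4.1231


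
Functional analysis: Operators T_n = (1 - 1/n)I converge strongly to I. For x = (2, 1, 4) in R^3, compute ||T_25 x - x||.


T_25 x - x = (1 - 1/25)x - x = -x/25
||x|| = sqrt(21) = 4.5826
||T_25 x - x|| = ||x||/25 = 4.5826/25 = 0.1833

0.1833


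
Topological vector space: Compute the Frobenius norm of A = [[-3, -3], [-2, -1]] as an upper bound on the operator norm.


||A||_F^2 = sum a_ij^2
= (-3)^2 + (-3)^2 + (-2)^2 + (-1)^2
= 9 + 9 + 4 + 1 = 23
||A||_F = sqrt(23) = 4.7958

4.7958


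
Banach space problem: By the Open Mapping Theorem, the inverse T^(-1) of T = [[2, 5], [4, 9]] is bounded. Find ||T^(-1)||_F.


det(T) = 2*9 - 5*4 = -2
T^(-1) = (1/-2) * [[9, -5], [-4, 2]] = [[-4.5000, 2.5000], [2.0000, -1.0000]]
||T^(-1)||_F^2 = (-4.5000)^2 + 2.5000^2 + 2.0000^2 + (-1.0000)^2 = 31.5000
||T^(-1)||_F = sqrt(31.5000) = 5.6125

5.6125


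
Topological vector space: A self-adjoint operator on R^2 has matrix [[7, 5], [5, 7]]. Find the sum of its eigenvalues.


For a self-adjoint (symmetric) matrix, the eigenvalues are real.
The sum of eigenvalues equals the trace of the matrix.
trace = 7 + 7 = 14

14


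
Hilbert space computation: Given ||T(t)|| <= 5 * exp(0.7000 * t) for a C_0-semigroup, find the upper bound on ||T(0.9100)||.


||T(0.9100)|| <= 5 * exp(0.7000 * 0.9100)
= 5 * exp(0.6370)
= 5 * 1.8908
= 9.4540

9.4540


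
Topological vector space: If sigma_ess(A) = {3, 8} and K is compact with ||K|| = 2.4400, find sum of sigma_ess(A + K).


By Weyl's theorem, the essential spectrum is invariant under compact perturbations.
sigma_ess(A + K) = sigma_ess(A) = {3, 8}
Sum = 3 + 8 = 11

11


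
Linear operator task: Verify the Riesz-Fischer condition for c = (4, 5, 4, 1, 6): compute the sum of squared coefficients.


sum |c_n|^2 = 4^2 + 5^2 + 4^2 + 1^2 + 6^2
= 16 + 25 + 16 + 1 + 36
= 94

94


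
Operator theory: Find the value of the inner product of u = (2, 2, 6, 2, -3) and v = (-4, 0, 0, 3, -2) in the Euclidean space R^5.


Computing the standard inner product <u, v> = sum u_i * v_i
= 2*-4 + 2*0 + 6*0 + 2*3 + -3*-2
= -8 + 0 + 0 + 6 + 6
= 4

4


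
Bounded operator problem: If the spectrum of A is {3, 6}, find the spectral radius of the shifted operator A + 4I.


Spectrum of A + 4I = {7, 10}
Spectral radius = max |lambda| over the shifted spectrum
= max(7, 10) = 10

10


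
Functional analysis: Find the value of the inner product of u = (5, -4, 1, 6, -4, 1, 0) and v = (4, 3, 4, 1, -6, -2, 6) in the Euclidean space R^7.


Computing the standard inner product <u, v> = sum u_i * v_i
= 5*4 + -4*3 + 1*4 + 6*1 + -4*-6 + 1*-2 + 0*6
= 20 + -12 + 4 + 6 + 24 + -2 + 0
= 40

40


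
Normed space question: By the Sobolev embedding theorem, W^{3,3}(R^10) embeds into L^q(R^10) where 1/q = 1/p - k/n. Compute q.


Using the Sobolev embedding formula: 1/q = 1/p - k/n
1/q = 1/3 - 3/10 = 1/30
q = 1/(1/30) = 30

30.0000


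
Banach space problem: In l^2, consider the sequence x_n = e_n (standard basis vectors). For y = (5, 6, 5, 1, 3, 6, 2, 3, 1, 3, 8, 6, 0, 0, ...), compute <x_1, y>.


x_1 = e_1 is the standard basis vector with 1 in position 1.
<x_1, y> = y_1 = 5
As n -> infinity, <x_n, y> -> 0, confirming weak convergence of (x_n) to 0.

5


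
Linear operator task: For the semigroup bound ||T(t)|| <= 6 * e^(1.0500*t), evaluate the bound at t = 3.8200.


||T(3.8200)|| <= 6 * exp(1.0500 * 3.8200)
= 6 * exp(4.0110)
= 6 * 55.2020
= 331.2123

331.2123


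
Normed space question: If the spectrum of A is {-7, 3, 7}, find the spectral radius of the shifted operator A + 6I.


Spectrum of A + 6I = {-1, 9, 13}
Spectral radius = max |lambda| over the shifted spectrum
= max(1, 9, 13) = 13

13


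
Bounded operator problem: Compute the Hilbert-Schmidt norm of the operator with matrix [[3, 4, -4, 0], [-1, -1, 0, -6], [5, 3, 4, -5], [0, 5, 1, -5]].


The Hilbert-Schmidt norm is sqrt(sum of squares of all entries).
Sum of squares = 3^2 + 4^2 + (-4)^2 + 0^2 + (-1)^2 + (-1)^2 + 0^2 + (-6)^2 + 5^2 + 3^2 + 4^2 + (-5)^2 + 0^2 + 5^2 + 1^2 + (-5)^2
= 9 + 16 + 16 + 0 + 1 + 1 + 0 + 36 + 25 + 9 + 16 + 25 + 0 + 25 + 1 + 25 = 205
||T||_HS = sqrt(205) = 14.3178

14.3178


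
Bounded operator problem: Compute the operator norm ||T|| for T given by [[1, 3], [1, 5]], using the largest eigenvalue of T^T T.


A^T A = [[2, 8], [8, 34]]
trace(A^T A) = 36, det(A^T A) = 4
discriminant = 36^2 - 4*4 = 1280
Largest eigenvalue of A^T A = (trace + sqrt(disc))/2 = 35.8885
||T|| = sqrt(35.8885) = 5.9907

5.9907


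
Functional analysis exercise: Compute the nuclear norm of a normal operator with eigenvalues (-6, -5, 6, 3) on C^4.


For a normal operator, singular values equal |eigenvalues|.
Trace norm = sum |lambda_i| = 6 + 5 + 6 + 3
= 20

20


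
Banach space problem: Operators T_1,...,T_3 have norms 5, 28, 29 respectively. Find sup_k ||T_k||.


By the Uniform Boundedness Principle, the supremum of norms is finite.
sup_k ||T_k|| = max(5, 28, 29) = 29

29


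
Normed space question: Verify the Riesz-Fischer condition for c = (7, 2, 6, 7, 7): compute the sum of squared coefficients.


sum |c_n|^2 = 7^2 + 2^2 + 6^2 + 7^2 + 7^2
= 49 + 4 + 36 + 49 + 49
= 187

187


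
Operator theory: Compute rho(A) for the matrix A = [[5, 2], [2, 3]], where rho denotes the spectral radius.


For a 2x2 matrix, eigenvalues satisfy lambda^2 - (trace)*lambda + det = 0
trace = 5 + 3 = 8
det = 5*3 - 2*2 = 11
discriminant = 8^2 - 4*(11) = 20
spectral radius = max |eigenvalue| = 6.2361

6.2361


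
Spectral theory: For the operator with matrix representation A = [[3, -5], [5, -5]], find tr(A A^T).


trace(A * A^T) = sum of squares of all entries
= 3^2 + (-5)^2 + 5^2 + (-5)^2
= 9 + 25 + 25 + 25
= 84

84


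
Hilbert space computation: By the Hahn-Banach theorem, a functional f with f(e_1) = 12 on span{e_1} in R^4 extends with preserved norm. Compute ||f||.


The norm of f is given by ||f|| = sup_{||x||=1} |f(x)|.
On span{e_1}, ||e_1|| = 1, so ||f|| = |f(e_1)| / ||e_1||
= |12| / 1 = 12.0000

12.0000


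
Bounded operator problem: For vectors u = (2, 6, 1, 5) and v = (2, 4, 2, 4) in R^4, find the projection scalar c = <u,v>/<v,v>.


Computing <u,v> = 2*2 + 6*4 + 1*2 + 5*4 = 50
Computing <v,v> = 2^2 + 4^2 + 2^2 + 4^2 = 40
Projection coefficient = 50/40 = 1.2500

1.2500


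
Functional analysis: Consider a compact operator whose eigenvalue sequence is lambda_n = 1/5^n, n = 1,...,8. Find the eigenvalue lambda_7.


The eigenvalue formula gives lambda_7 = 1/5^7
= 1/78125
= 1.2800e-05

1.2800e-05


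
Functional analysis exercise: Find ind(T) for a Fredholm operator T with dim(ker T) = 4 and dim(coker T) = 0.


The Fredholm index is defined as ind(T) = dim(ker T) - dim(coker T)
= 4 - 0
= 4

4


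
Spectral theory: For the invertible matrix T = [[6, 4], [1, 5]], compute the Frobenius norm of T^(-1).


det(T) = 6*5 - 4*1 = 26
T^(-1) = (1/26) * [[5, -4], [-1, 6]] = [[0.1923, -0.1538], [-0.0385, 0.2308]]
||T^(-1)||_F^2 = 0.1923^2 + (-0.1538)^2 + (-0.0385)^2 + 0.2308^2 = 0.1154
||T^(-1)||_F = sqrt(0.1154) = 0.3397

0.3397


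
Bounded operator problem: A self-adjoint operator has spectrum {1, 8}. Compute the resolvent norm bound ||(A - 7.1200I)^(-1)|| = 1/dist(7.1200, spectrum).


dist(7.1200, {1, 8}) = min(|7.1200 - 1|, |7.1200 - 8|)
= min(6.1200, 0.8800) = 0.8800
Resolvent bound = 1/0.8800 = 1.1364

1.1364


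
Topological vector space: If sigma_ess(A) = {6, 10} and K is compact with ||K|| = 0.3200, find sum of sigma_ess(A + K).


By Weyl's theorem, the essential spectrum is invariant under compact perturbations.
sigma_ess(A + K) = sigma_ess(A) = {6, 10}
Sum = 6 + 10 = 16

16


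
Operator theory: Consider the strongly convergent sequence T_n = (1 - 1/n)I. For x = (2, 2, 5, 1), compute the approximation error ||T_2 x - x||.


T_2 x - x = (1 - 1/2)x - x = -x/2
||x|| = sqrt(34) = 5.8310
||T_2 x - x|| = ||x||/2 = 5.8310/2 = 2.9155

2.9155


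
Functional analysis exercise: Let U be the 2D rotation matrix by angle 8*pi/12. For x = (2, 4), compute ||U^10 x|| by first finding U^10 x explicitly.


U is a rotation by theta = 8*pi/12
U^10 = rotation by 10*theta = 80*pi/12 = 8*pi/12 (mod 2*pi)
cos(8*pi/12) = -0.5000, sin(8*pi/12) = 0.8660
U^10 x = (-0.5000 * 2 - 0.8660 * 4, 0.8660 * 2 + -0.5000 * 4)
= (-4.4641, -0.2679)
||U^10 x|| = sqrt((-4.4641)^2 + (-0.2679)^2) = sqrt(20.0000) = 4.4721

4.4721


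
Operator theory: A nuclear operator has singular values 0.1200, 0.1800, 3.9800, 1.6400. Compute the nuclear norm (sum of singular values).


The nuclear norm is the sum of all singular values.
||T||_1 = 0.1200 + 0.1800 + 3.9800 + 1.6400
= 5.9200

5.9200


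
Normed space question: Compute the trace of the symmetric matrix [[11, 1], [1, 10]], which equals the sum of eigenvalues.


For a self-adjoint (symmetric) matrix, the eigenvalues are real.
The sum of eigenvalues equals the trace of the matrix.
trace = 11 + 10 = 21

21


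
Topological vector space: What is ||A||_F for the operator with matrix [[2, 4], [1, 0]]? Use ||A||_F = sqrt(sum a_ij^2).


||A||_F^2 = sum a_ij^2
= 2^2 + 4^2 + 1^2 + 0^2
= 4 + 16 + 1 + 0 = 21
||A||_F = sqrt(21) = 4.5826

4.5826


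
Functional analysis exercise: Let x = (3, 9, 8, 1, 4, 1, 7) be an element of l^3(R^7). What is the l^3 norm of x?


The l^3 norm = (sum |x_i|^3)^(1/3)
Sum of 3th powers = 27 + 729 + 512 + 1 + 64 + 1 + 343 = 1677
||x||_3 = (1677)^(1/3) = 11.8808

11.8808


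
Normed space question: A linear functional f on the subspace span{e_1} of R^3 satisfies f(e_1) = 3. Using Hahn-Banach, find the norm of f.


The norm of f is given by ||f|| = sup_{||x||=1} |f(x)|.
On span{e_1}, ||e_1|| = 1, so ||f|| = |f(e_1)| / ||e_1||
= |3| / 1 = 3.0000

3.0000


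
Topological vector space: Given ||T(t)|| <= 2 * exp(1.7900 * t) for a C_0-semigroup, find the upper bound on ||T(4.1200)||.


||T(4.1200)|| <= 2 * exp(1.7900 * 4.1200)
= 2 * exp(7.3748)
= 2 * 1595.2727
= 3190.5455

3190.5455


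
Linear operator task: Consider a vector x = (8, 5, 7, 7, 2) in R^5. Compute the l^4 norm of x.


The l^4 norm = (sum |x_i|^4)^(1/4)
Sum of 4th powers = 4096 + 625 + 2401 + 2401 + 16 = 9539
||x||_4 = (9539)^(1/4) = 9.8827

9.8827


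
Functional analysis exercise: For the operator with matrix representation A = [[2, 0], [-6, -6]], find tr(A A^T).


trace(A * A^T) = sum of squares of all entries
= 2^2 + 0^2 + (-6)^2 + (-6)^2
= 4 + 0 + 36 + 36
= 76

76


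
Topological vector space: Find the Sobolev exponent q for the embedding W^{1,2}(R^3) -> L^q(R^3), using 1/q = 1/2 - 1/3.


Using the Sobolev embedding formula: 1/q = 1/p - k/n
1/q = 1/2 - 1/3 = 1/6
q = 1/(1/6) = 6

6.0000


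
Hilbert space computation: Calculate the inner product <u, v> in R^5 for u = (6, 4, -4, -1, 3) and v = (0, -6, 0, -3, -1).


Computing the standard inner product <u, v> = sum u_i * v_i
= 6*0 + 4*-6 + -4*0 + -1*-3 + 3*-1
= 0 + -24 + 0 + 3 + -3
= -24

-24


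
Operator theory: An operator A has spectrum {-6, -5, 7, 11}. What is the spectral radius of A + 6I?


Spectrum of A + 6I = {0, 1, 13, 17}
Spectral radius = max |lambda| over the shifted spectrum
= max(0, 1, 13, 17) = 17

17


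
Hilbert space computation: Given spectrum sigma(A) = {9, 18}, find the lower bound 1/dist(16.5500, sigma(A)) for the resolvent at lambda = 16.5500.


dist(16.5500, {9, 18}) = min(|16.5500 - 9|, |16.5500 - 18|)
= min(7.5500, 1.4500) = 1.4500
Resolvent bound = 1/1.4500 = 0.6897

0.6897


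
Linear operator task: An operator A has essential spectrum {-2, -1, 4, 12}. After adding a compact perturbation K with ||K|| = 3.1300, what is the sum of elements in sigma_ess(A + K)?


By Weyl's theorem, the essential spectrum is invariant under compact perturbations.
sigma_ess(A + K) = sigma_ess(A) = {-2, -1, 4, 12}
Sum = -2 + -1 + 4 + 12 = 13

13


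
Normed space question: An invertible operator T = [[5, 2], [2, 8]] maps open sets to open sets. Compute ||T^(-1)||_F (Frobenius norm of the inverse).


det(T) = 5*8 - 2*2 = 36
T^(-1) = (1/36) * [[8, -2], [-2, 5]] = [[0.2222, -0.0556], [-0.0556, 0.1389]]
||T^(-1)||_F^2 = 0.2222^2 + (-0.0556)^2 + (-0.0556)^2 + 0.1389^2 = 0.0748
||T^(-1)||_F = sqrt(0.0748) = 0.2736

0.2736


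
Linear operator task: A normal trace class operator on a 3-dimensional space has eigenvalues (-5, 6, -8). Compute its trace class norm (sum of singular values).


For a normal operator, singular values equal |eigenvalues|.
Trace norm = sum |lambda_i| = 5 + 6 + 8
= 19

19


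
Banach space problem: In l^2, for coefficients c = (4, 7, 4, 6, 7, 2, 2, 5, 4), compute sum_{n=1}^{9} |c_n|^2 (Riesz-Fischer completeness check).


sum |c_n|^2 = 4^2 + 7^2 + 4^2 + 6^2 + 7^2 + 2^2 + 2^2 + 5^2 + 4^2
= 16 + 49 + 16 + 36 + 49 + 4 + 4 + 25 + 16
= 215

215


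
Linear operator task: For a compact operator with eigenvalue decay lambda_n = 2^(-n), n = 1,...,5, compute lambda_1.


The eigenvalue formula gives lambda_1 = 1/2^1
= 1/2
= 0.5000

0.5000


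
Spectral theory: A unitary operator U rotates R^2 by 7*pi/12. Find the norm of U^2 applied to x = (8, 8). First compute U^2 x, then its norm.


U is a rotation by theta = 7*pi/12
U^2 = rotation by 2*theta = 14*pi/12
cos(14*pi/12) = -0.8660, sin(14*pi/12) = -0.5000
U^2 x = (-0.8660 * 8 - -0.5000 * 8, -0.5000 * 8 + -0.8660 * 8)
= (-2.9282, -10.9282)
||U^2 x|| = sqrt((-2.9282)^2 + (-10.9282)^2) = sqrt(128.0000) = 11.3137

11.3137


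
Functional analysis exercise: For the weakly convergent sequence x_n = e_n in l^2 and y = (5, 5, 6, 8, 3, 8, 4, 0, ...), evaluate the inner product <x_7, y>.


x_7 = e_7 is the standard basis vector with 1 in position 7.
<x_7, y> = y_7 = 4
As n -> infinity, <x_n, y> -> 0, confirming weak convergence of (x_n) to 0.

4


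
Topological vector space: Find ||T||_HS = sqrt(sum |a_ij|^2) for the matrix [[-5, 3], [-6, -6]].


The Hilbert-Schmidt norm is sqrt(sum of squares of all entries).
Sum of squares = (-5)^2 + 3^2 + (-6)^2 + (-6)^2
= 25 + 9 + 36 + 36 = 106
||T||_HS = sqrt(106) = 10.2956

10.2956


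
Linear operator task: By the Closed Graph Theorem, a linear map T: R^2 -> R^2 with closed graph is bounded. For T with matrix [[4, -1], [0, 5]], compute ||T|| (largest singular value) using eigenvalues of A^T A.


A^T A = [[16, -4], [-4, 26]]
trace(A^T A) = 42, det(A^T A) = 400
discriminant = 42^2 - 4*400 = 164
Largest eigenvalue of A^T A = (trace + sqrt(disc))/2 = 27.4031
||T|| = sqrt(27.4031) = 5.2348

5.2348


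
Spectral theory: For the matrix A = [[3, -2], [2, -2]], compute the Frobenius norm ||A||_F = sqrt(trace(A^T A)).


||A||_F^2 = sum a_ij^2
= 3^2 + (-2)^2 + 2^2 + (-2)^2
= 9 + 4 + 4 + 4 = 21
||A||_F = sqrt(21) = 4.5826

4.5826


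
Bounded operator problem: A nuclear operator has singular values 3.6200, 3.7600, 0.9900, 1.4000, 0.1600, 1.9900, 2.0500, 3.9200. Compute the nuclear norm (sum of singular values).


The nuclear norm is the sum of all singular values.
||T||_1 = 3.6200 + 3.7600 + 0.9900 + 1.4000 + 0.1600 + 1.9900 + 2.0500 + 3.9200
= 17.8900

17.8900


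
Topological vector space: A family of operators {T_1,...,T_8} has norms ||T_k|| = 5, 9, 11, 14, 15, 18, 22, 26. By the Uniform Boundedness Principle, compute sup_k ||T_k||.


By the Uniform Boundedness Principle, the supremum of norms is finite.
sup_k ||T_k|| = max(5, 9, 11, 14, 15, 18, 22, 26) = 26

26


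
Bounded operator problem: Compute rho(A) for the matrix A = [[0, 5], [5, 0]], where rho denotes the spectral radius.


For a 2x2 matrix, eigenvalues satisfy lambda^2 - (trace)*lambda + det = 0
trace = 0 + 0 = 0
det = 0*0 - 5*5 = -25
discriminant = 0^2 - 4*(-25) = 100
spectral radius = max |eigenvalue| = 5.0000

5.0000


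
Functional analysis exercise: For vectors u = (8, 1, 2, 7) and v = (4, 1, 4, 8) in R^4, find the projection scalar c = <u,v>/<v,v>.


Computing <u,v> = 8*4 + 1*1 + 2*4 + 7*8 = 97
Computing <v,v> = 4^2 + 1^2 + 4^2 + 8^2 = 97
Projection coefficient = 97/97 = 1.0000

1.0000


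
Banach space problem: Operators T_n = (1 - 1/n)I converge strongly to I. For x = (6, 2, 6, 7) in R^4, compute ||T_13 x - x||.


T_13 x - x = (1 - 1/13)x - x = -x/13
||x|| = sqrt(125) = 11.1803
||T_13 x - x|| = ||x||/13 = 11.1803/13 = 0.8600

0.8600


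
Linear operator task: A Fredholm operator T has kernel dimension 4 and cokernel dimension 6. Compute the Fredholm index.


The Fredholm index is defined as ind(T) = dim(ker T) - dim(coker T)
= 4 - 6
= -2

-2


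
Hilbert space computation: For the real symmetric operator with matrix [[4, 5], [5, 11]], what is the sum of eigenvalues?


For a self-adjoint (symmetric) matrix, the eigenvalues are real.
The sum of eigenvalues equals the trace of the matrix.
trace = 4 + 11 = 15

15


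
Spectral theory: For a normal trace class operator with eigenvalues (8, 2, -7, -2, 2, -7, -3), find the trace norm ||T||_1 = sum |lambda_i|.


For a normal operator, singular values equal |eigenvalues|.
Trace norm = sum |lambda_i| = 8 + 2 + 7 + 2 + 2 + 7 + 3
= 31

31


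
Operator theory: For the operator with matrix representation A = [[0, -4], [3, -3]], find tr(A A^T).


trace(A * A^T) = sum of squares of all entries
= 0^2 + (-4)^2 + 3^2 + (-3)^2
= 0 + 16 + 9 + 9
= 34

34


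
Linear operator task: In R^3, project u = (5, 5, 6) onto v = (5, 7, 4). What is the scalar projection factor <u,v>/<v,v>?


Computing <u,v> = 5*5 + 5*7 + 6*4 = 84
Computing <v,v> = 5^2 + 7^2 + 4^2 = 90
Projection coefficient = 84/90 = 0.9333

0.9333


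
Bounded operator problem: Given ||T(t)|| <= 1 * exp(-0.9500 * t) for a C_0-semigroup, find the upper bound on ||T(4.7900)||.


||T(4.7900)|| <= 1 * exp(-0.9500 * 4.7900)
= 1 * exp(-4.5505)
= 1 * 0.0106
= 0.0106

0.0106


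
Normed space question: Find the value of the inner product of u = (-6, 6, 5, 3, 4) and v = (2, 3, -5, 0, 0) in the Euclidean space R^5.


Computing the standard inner product <u, v> = sum u_i * v_i
= -6*2 + 6*3 + 5*-5 + 3*0 + 4*0
= -12 + 18 + -25 + 0 + 0
= -19

-19


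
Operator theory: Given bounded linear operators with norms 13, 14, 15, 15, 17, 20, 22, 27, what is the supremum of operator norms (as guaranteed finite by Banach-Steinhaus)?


By the Uniform Boundedness Principle, the supremum of norms is finite.
sup_k ||T_k|| = max(13, 14, 15, 15, 17, 20, 22, 27) = 27

27


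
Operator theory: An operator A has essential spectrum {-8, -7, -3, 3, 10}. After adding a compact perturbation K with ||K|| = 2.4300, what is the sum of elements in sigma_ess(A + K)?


By Weyl's theorem, the essential spectrum is invariant under compact perturbations.
sigma_ess(A + K) = sigma_ess(A) = {-8, -7, -3, 3, 10}
Sum = -8 + -7 + -3 + 3 + 10 = -5

-5


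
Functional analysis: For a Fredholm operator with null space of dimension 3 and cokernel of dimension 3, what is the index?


The Fredholm index is defined as ind(T) = dim(ker T) - dim(coker T)
= 3 - 3
= 0

0


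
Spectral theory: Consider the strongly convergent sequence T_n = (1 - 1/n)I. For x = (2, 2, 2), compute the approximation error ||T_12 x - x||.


T_12 x - x = (1 - 1/12)x - x = -x/12
||x|| = sqrt(12) = 3.4641
||T_12 x - x|| = ||x||/12 = 3.4641/12 = 0.2887

0.2887


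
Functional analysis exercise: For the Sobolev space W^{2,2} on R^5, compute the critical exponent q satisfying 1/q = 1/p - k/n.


Using the Sobolev embedding formula: 1/q = 1/p - k/n
1/q = 1/2 - 2/5 = 1/10
q = 1/(1/10) = 10

10.0000


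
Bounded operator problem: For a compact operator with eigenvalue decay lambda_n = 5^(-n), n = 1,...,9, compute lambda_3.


The eigenvalue formula gives lambda_3 = 1/5^3
= 1/125
= 0.0080

0.0080


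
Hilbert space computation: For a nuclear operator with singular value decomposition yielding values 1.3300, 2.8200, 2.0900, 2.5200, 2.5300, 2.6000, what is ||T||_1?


The nuclear norm is the sum of all singular values.
||T||_1 = 1.3300 + 2.8200 + 2.0900 + 2.5200 + 2.5300 + 2.6000
= 13.8900

13.8900


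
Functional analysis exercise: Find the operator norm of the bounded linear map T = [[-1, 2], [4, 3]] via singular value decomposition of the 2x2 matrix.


A^T A = [[17, 10], [10, 13]]
trace(A^T A) = 30, det(A^T A) = 121
discriminant = 30^2 - 4*121 = 416
Largest eigenvalue of A^T A = (trace + sqrt(disc))/2 = 25.1980
||T|| = sqrt(25.1980) = 5.0198

5.0198


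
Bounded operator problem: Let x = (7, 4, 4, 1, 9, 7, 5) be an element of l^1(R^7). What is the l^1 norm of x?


The l^1 norm equals the sum of absolute values of all components.
||x||_1 = 7 + 4 + 4 + 1 + 9 + 7 + 5
= 37

37.0000


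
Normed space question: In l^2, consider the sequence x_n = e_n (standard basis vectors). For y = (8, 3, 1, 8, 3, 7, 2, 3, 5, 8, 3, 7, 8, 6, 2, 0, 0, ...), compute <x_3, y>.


x_3 = e_3 is the standard basis vector with 1 in position 3.
<x_3, y> = y_3 = 1
As n -> infinity, <x_n, y> -> 0, confirming weak convergence of (x_n) to 0.

1


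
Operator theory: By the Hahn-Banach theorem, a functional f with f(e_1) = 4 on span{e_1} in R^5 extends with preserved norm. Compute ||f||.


The norm of f is given by ||f|| = sup_{||x||=1} |f(x)|.
On span{e_1}, ||e_1|| = 1, so ||f|| = |f(e_1)| / ||e_1||
= |4| / 1 = 4.0000

4.0000


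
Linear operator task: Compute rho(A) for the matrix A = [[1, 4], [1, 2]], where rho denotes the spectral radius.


For a 2x2 matrix, eigenvalues satisfy lambda^2 - (trace)*lambda + det = 0
trace = 1 + 2 = 3
det = 1*2 - 4*1 = -2
discriminant = 3^2 - 4*(-2) = 17
spectral radius = max |eigenvalue| = 3.5616

3.5616


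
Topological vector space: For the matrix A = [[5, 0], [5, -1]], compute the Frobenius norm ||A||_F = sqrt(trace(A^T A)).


||A||_F^2 = sum a_ij^2
= 5^2 + 0^2 + 5^2 + (-1)^2
= 25 + 0 + 25 + 1 = 51
||A||_F = sqrt(51) = 7.1414

7.1414


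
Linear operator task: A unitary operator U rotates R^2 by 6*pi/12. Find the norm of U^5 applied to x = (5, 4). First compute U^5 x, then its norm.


U is a rotation by theta = 6*pi/12
U^5 = rotation by 5*theta = 30*pi/12 = 6*pi/12 (mod 2*pi)
cos(6*pi/12) = 0.0000, sin(6*pi/12) = 1.0000
U^5 x = (0.0000 * 5 - 1.0000 * 4, 1.0000 * 5 + 0.0000 * 4)
= (-4.0000, 5.0000)
||U^5 x|| = sqrt((-4.0000)^2 + 5.0000^2) = sqrt(41.0000) = 6.4031

6.4031


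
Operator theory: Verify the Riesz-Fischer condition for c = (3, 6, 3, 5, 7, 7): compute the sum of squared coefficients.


sum |c_n|^2 = 3^2 + 6^2 + 3^2 + 5^2 + 7^2 + 7^2
= 9 + 36 + 9 + 25 + 49 + 49
= 177

177


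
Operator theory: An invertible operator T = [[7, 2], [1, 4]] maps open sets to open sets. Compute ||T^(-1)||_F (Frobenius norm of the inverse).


det(T) = 7*4 - 2*1 = 26
T^(-1) = (1/26) * [[4, -2], [-1, 7]] = [[0.1538, -0.0769], [-0.0385, 0.2692]]
||T^(-1)||_F^2 = 0.1538^2 + (-0.0769)^2 + (-0.0385)^2 + 0.2692^2 = 0.1036
||T^(-1)||_F = sqrt(0.1036) = 0.3218

0.3218


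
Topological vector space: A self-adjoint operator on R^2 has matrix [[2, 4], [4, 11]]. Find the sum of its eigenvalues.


For a self-adjoint (symmetric) matrix, the eigenvalues are real.
The sum of eigenvalues equals the trace of the matrix.
trace = 2 + 11 = 13

13


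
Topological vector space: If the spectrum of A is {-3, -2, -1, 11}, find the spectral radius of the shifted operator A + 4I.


Spectrum of A + 4I = {1, 2, 3, 15}
Spectral radius = max |lambda| over the shifted spectrum
= max(1, 2, 3, 15) = 15

15


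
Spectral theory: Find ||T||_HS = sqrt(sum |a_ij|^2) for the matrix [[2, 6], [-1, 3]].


The Hilbert-Schmidt norm is sqrt(sum of squares of all entries).
Sum of squares = 2^2 + 6^2 + (-1)^2 + 3^2
= 4 + 36 + 1 + 9 = 50
||T||_HS = sqrt(50) = 7.0711

7.0711


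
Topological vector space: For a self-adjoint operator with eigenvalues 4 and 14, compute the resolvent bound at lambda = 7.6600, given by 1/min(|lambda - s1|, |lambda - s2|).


dist(7.6600, {4, 14}) = min(|7.6600 - 4|, |7.6600 - 14|)
= min(3.6600, 6.3400) = 3.6600
Resolvent bound = 1/3.6600 = 0.2732

0.2732


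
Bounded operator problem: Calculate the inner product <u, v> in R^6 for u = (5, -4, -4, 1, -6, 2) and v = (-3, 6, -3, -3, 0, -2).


Computing the standard inner product <u, v> = sum u_i * v_i
= 5*-3 + -4*6 + -4*-3 + 1*-3 + -6*0 + 2*-2
= -15 + -24 + 12 + -3 + 0 + -4
= -34

-34


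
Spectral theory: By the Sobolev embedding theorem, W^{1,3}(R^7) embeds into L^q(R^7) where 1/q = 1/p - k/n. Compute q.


Using the Sobolev embedding formula: 1/q = 1/p - k/n
1/q = 1/3 - 1/7 = 4/21
q = 1/(4/21) = 21/4 = 5.2500

5.2500


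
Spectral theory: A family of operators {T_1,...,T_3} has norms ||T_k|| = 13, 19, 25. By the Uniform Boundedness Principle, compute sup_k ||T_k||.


By the Uniform Boundedness Principle, the supremum of norms is finite.
sup_k ||T_k|| = max(13, 19, 25) = 25

25


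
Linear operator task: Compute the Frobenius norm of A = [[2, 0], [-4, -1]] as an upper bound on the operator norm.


||A||_F^2 = sum a_ij^2
= 2^2 + 0^2 + (-4)^2 + (-1)^2
= 4 + 0 + 16 + 1 = 21
||A||_F = sqrt(21) = 4.5826

4.5826


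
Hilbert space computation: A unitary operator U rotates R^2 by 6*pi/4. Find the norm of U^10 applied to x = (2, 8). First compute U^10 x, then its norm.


U is a rotation by theta = 6*pi/4
U^10 = rotation by 10*theta = 60*pi/4 = 4*pi/4 (mod 2*pi)
cos(4*pi/4) = -1.0000, sin(4*pi/4) = 0.0000
U^10 x = (-1.0000 * 2 - 0.0000 * 8, 0.0000 * 2 + -1.0000 * 8)
= (-2.0000, -8.0000)
||U^10 x|| = sqrt((-2.0000)^2 + (-8.0000)^2) = sqrt(68.0000) = 8.2462

8.2462


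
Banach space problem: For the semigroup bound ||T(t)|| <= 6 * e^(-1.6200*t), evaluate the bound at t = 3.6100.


||T(3.6100)|| <= 6 * exp(-1.6200 * 3.6100)
= 6 * exp(-5.8482)
= 6 * 0.0029
= 0.0173

0.0173


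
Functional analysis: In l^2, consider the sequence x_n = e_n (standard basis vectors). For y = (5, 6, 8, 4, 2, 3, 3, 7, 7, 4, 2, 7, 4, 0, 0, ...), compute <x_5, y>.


x_5 = e_5 is the standard basis vector with 1 in position 5.
<x_5, y> = y_5 = 2
As n -> infinity, <x_n, y> -> 0, confirming weak convergence of (x_n) to 0.

2


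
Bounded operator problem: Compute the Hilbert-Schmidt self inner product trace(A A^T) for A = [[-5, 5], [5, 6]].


trace(A * A^T) = sum of squares of all entries
= (-5)^2 + 5^2 + 5^2 + 6^2
= 25 + 25 + 25 + 36
= 111

111


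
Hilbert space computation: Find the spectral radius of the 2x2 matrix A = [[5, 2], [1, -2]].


For a 2x2 matrix, eigenvalues satisfy lambda^2 - (trace)*lambda + det = 0
trace = 5 + -2 = 3
det = 5*-2 - 2*1 = -12
discriminant = 3^2 - 4*(-12) = 57
spectral radius = max |eigenvalue| = 5.2749

5.2749


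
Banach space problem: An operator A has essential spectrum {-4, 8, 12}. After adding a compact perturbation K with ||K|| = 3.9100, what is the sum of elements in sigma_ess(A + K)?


By Weyl's theorem, the essential spectrum is invariant under compact perturbations.
sigma_ess(A + K) = sigma_ess(A) = {-4, 8, 12}
Sum = -4 + 8 + 12 = 16

16


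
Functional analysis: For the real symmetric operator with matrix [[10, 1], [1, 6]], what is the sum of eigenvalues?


For a self-adjoint (symmetric) matrix, the eigenvalues are real.
The sum of eigenvalues equals the trace of the matrix.
trace = 10 + 6 = 16

16


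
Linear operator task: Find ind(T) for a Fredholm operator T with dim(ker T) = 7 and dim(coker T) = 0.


The Fredholm index is defined as ind(T) = dim(ker T) - dim(coker T)
= 7 - 0
= 7

7


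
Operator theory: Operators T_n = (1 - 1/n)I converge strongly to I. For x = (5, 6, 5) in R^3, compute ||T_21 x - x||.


T_21 x - x = (1 - 1/21)x - x = -x/21
||x|| = sqrt(86) = 9.2736
||T_21 x - x|| = ||x||/21 = 9.2736/21 = 0.4416

0.4416


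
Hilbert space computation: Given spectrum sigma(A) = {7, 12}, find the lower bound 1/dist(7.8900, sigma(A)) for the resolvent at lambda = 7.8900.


dist(7.8900, {7, 12}) = min(|7.8900 - 7|, |7.8900 - 12|)
= min(0.8900, 4.1100) = 0.8900
Resolvent bound = 1/0.8900 = 1.1236

1.1236


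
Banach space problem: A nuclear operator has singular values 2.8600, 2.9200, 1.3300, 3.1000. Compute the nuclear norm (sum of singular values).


The nuclear norm is the sum of all singular values.
||T||_1 = 2.8600 + 2.9200 + 1.3300 + 3.1000
= 10.2100

10.2100


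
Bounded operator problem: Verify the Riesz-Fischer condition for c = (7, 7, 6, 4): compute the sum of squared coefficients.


sum |c_n|^2 = 7^2 + 7^2 + 6^2 + 4^2
= 49 + 49 + 36 + 16
= 150

150


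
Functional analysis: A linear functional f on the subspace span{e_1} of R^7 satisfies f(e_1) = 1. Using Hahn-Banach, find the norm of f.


The norm of f is given by ||f|| = sup_{||x||=1} |f(x)|.
On span{e_1}, ||e_1|| = 1, so ||f|| = |f(e_1)| / ||e_1||
= |1| / 1 = 1.0000

1.0000


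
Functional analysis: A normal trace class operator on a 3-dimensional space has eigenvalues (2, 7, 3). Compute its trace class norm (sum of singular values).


For a normal operator, singular values equal |eigenvalues|.
Trace norm = sum |lambda_i| = 2 + 7 + 3
= 12

12
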